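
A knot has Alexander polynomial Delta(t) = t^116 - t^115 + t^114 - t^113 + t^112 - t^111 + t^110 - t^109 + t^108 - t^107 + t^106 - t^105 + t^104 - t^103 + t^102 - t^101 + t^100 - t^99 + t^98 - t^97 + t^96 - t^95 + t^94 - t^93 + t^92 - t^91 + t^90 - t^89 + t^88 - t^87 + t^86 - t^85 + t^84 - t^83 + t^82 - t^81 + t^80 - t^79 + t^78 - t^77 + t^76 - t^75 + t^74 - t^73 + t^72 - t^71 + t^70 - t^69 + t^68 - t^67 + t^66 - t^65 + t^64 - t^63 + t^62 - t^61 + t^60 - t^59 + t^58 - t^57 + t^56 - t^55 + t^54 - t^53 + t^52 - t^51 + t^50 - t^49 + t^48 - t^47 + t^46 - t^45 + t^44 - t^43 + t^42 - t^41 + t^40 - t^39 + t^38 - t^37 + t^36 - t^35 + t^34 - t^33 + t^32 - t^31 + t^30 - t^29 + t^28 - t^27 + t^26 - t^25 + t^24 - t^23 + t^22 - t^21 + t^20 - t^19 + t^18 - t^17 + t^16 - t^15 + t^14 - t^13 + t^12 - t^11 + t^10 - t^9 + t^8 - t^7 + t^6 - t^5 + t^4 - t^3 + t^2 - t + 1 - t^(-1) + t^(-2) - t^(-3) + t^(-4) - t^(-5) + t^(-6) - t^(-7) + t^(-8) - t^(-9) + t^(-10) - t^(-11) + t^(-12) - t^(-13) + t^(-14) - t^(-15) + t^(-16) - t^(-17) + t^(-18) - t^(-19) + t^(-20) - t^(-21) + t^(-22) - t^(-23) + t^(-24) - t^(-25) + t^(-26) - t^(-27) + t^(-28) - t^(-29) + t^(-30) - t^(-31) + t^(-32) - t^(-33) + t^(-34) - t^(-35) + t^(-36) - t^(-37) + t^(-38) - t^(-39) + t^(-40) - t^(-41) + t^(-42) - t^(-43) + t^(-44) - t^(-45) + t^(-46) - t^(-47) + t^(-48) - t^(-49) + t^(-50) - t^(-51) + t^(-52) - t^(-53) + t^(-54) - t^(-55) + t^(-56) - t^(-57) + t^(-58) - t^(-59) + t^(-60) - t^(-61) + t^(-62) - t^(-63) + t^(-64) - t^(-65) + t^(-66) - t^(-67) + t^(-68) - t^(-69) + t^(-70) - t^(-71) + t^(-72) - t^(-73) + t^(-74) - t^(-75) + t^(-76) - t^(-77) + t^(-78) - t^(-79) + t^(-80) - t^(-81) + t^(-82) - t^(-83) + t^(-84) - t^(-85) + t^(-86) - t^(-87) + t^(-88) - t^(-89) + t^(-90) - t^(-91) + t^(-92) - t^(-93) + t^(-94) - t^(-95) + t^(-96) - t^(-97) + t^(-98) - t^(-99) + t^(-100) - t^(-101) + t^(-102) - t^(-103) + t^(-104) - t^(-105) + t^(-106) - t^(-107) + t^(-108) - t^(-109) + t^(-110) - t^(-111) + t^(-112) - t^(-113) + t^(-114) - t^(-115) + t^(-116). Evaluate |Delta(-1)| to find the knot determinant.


Step 1: The polynomial has 233 terms with alternating signs, exponents from 116 down to -116.
Step 2: Substitute t = -1. The i-th term has coefficient (-1)^i and exponent (m-i),
  so its value is (-1)^i * (-1)^(m-i) = (-1)^m = 1 for every i.
Step 3: All 233 terms equal 1, so Delta(-1) = 233 * (1) = 233
Step 4: |Delta(-1)| = 233

233


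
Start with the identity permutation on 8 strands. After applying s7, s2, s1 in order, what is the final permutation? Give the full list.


Starting with identity [1, 2, 3, 4, 5, 6, 7, 8].
Apply generators in sequence:
  After s7: [1, 2, 3, 4, 5, 6, 8, 7]
  After s2: [1, 3, 2, 4, 5, 6, 8, 7]
  After s1: [3, 1, 2, 4, 5, 6, 8, 7]
Final permutation: [3, 1, 2, 4, 5, 6, 8, 7]

[3, 1, 2, 4, 5, 6, 8, 7]


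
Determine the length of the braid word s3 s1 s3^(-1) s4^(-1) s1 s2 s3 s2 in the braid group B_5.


The word length counts the number of generators (including inverses).
Listing each generator: s3, s1, s3^(-1), s4^(-1), s1, s2, s3, s2
There are 8 generators in this braid word.

8


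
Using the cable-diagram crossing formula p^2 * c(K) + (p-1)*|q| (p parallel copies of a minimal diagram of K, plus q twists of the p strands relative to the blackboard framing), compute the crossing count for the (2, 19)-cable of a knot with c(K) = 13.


Step 1: Each of the c(K) crossings of the companion diagram becomes p*p = p^2 crossings among the p parallel strands, and each of the |q| twists s_1 s_2 ... s_(p-1) adds (p-1) crossings.
  Crossings = p^2 * c(K) + (p-1)*|q|
Step 2: = 2^2 * 13 + (2-1)*19
Step 3: = 4*13 + 1*19
Step 4: = 52 + 19 = 71

71


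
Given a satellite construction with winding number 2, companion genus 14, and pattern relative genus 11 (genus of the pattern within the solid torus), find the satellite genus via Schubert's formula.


Schubert: g(satellite) = g_rel(pattern) + |winding| * g(companion),
where g_rel(pattern) is the genus of the pattern relative to the solid torus.
= 11 + 2 * 14
= 11 + 28 = 39

39


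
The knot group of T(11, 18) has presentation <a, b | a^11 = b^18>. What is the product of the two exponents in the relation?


The relation is a^11 = b^18.
Product of exponents = 11 * 18
= 198

198


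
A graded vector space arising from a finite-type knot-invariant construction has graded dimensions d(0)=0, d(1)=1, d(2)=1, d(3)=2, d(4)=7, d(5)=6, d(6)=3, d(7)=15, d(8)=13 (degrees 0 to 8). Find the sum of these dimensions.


Total dimension = d(0) + d(1) + ... + d(8)
= 0 + 1 + 1 + 2 + 7 + 6 + 3 + 15 + 13
= 48

48


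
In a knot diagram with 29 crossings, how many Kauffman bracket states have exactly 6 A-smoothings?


We choose which 6 of 29 crossings get A-smoothings.
C(29, 6) = 29! / (6! * 23!)
= 475020

475020


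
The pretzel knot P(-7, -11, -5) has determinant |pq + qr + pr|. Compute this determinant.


Step 1: Compute pq + qr + pr.
pq = (-7)*(-11) = 77
qr = (-11)*(-5) = 55
pr = (-7)*(-5) = 35
pq + qr + pr = 77 + 55 + 35 = 167
Step 2: Take absolute value.
det(P(-7,-11,-5)) = |167| = 167

167


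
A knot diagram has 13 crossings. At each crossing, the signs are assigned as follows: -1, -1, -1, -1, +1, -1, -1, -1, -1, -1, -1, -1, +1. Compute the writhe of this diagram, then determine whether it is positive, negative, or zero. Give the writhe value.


Step 1: Count positive crossings (+1).
Positive crossings: 2
Step 2: Count negative crossings (-1).
Negative crossings: 11
Step 3: Writhe = (positive) - (negative)
w = 2 - 11 = -9
Step 4: |w| = 9, and w is negative

-9


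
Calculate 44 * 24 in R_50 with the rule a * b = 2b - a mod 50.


44 * 24 = 2*24 - 44 mod 50
= 48 - 44 mod 50
= 4 mod 50 = 4

4


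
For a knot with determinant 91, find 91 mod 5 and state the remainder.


Step 1: A knot is p-colorable if and only if p divides its determinant.
Step 2: Compute 91 mod 5.
91 = 18 * 5 + 1
Step 3: 91 mod 5 = 1
Step 4: The knot is 5-colorable: no

1


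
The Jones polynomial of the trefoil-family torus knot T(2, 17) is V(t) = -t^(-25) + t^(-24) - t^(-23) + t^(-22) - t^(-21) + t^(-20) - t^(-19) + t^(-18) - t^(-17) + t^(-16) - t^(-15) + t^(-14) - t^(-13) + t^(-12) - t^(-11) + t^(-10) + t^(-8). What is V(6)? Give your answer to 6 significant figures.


Substituting t = 6 into V(t) = -t^(-25) + t^(-24) - t^(-23) + t^(-22) - t^(-21) + t^(-20) - t^(-19) + t^(-18) - t^(-17) + t^(-16) - t^(-15) + t^(-14) - t^(-13) + t^(-12) - t^(-11) + t^(-10) + t^(-8):
  (-)t^(-25) = -3.51738e-20
  (+)t^(-24) = 2.11043e-19
  (-)t^(-23) = -1.26626e-18
  (+)t^(-22) = 7.59753e-18
  (-)t^(-21) = -4.55852e-17
  (+)t^(-20) = 2.73511e-16
  (-)t^(-19) = -1.64107e-15
  (+)t^(-18) = 9.8464e-15
  (-)t^(-17) = -5.90784e-14
  (+)t^(-16) = 3.5447e-13
  (-)t^(-15) = -2.12682e-12
  (+)t^(-14) = 1.27609e-11
  (-)t^(-13) = -7.65656e-11
  (+)t^(-12) = 4.59394e-10
  (-)t^(-11) = -2.75636e-09
  (+)t^(-10) = 1.65382e-08
  (+)t^(-8) = 5.95374e-07
Sum = (-3.51738e-20) + (2.11043e-19) + (-1.26626e-18) + (7.59753e-18) + (-4.55852e-17) + (2.73511e-16) + (-1.64107e-15) + (9.8464e-15) + (-5.90784e-14) + (3.5447e-13) + (-2.12682e-12) + (1.27609e-11) + (-7.65656e-11) + (4.59394e-10) + (-2.75636e-09) + (1.65382e-08) + (5.95374e-07)
= 6.095497565e-07
Rounded to 6 significant figures: 6.0955e-07

6.0955e-07


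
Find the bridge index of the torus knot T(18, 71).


The bridge number of T(p,q) is min(p,q).
min(18, 71) = 18

18


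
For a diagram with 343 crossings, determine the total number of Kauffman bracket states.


Each crossing contributes 2 choices (A-smoothing or B-smoothing).
Total states = 2^343 = 17917957937422433684459538244547554224973163977877196279199912807710334969441287563047019946172856926208

17917957937422433684459538244547554224973163977877196279199912807710334969441287563047019946172856926208


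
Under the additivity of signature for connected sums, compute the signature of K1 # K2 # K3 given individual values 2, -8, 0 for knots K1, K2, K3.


The signature is additive under connected sum.
signature(K1 # K2 # K3) = (2) + (-8) + (0)
= -6

-6


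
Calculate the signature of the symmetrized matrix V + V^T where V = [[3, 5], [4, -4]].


Step 1: V + V^T = [[6, 9], [9, -8]]
Step 2: trace = -2, det = -129
Step 3: Discriminant = (-2)^2 - 4*(-129) = 520
Step 4: Eigenvalues: 10.4018, -12.4018
Step 5: Signature = (# positive eigenvalues) - (# negative eigenvalues) = 0

0


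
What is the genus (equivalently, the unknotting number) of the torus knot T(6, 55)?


For a torus knot T(p,q), both the unknotting number and genus equal (p-1)(q-1)/2.
= (6-1)(55-1)/2
= 5*54/2
= 270/2 = 135

135


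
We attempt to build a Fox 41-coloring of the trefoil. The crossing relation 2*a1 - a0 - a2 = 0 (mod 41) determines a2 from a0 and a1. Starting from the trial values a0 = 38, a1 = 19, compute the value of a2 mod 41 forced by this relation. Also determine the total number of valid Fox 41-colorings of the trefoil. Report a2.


Step 1: Apply the given crossing relation 2*a1 - a0 - a2 = 0 (mod 41).
  a2 = 2*a1 - a0 mod 41
  a2 = 2*19 - 38 mod 41
  a2 = 38 - 38 mod 41
  a2 = 0 mod 41 = 0
Step 2: The trefoil has determinant 3.
  Number of Fox p-colorings (p prime) is p^2 if p = 3, else p.
  Since 41 does not divide 3, only trivial (constant) colorings exist.
  (So the trial a0 = 38, a1 = 19 with a0 != a1 does NOT extend to a valid coloring of the whole trefoil: the other two crossing relations require 3*(a1 - a0) = 0 (mod 41), which fails.)
  Total colorings = 41
Step 3: a2 = 0, total Fox 41-colorings = 41

0


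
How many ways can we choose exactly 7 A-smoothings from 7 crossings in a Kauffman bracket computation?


We choose which 7 of 7 crossings get A-smoothings.
C(7, 7) = 7! / (7! * 0!)
= 1

1


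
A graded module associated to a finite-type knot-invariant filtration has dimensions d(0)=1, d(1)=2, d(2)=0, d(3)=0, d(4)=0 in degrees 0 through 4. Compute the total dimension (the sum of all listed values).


Total dimension = d(0) + d(1) + ... + d(4)
= 1 + 2 + 0 + 0 + 0
= 3

3


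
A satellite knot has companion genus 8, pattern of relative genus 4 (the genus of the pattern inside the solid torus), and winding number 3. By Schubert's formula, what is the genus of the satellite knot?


Schubert: g(satellite) = g_rel(pattern) + |winding| * g(companion),
where g_rel(pattern) is the genus of the pattern relative to the solid torus.
= 4 + 3 * 8
= 4 + 24 = 28

28


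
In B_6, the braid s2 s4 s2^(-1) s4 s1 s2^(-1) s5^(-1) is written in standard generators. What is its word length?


The word length counts the number of generators (including inverses).
Listing each generator: s2, s4, s2^(-1), s4, s1, s2^(-1), s5^(-1)
There are 7 generators in this braid word.

7


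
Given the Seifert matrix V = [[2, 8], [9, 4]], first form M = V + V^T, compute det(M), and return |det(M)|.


Step 1: Form V + V^T where V = [[2, 8], [9, 4]]
  V^T = [[2, 9], [8, 4]]
  V + V^T = [[4, 17], [17, 8]]
Step 2: det(V + V^T) = 4*8 - 17*17
  = 32 - 289 = -257
Step 3: Knot determinant = |det(V + V^T)| = |-257| = 257

257


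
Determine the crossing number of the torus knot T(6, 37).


For a torus knot T(p, q) with gcd(p,q)=1,
the crossing number is min(p*(q-1), q*(p-1)).
p*(q-1) = 6*36 = 216
q*(p-1) = 37*5 = 185
min(216, 185) = 185

185


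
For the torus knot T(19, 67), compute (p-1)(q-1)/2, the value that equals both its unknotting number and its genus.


For a torus knot T(p,q), both the unknotting number and genus equal (p-1)(q-1)/2.
= (19-1)(67-1)/2
= 18*66/2
= 1188/2 = 594

594


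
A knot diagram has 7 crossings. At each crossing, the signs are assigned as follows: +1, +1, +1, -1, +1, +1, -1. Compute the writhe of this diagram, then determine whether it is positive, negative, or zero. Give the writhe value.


Step 1: Count positive crossings (+1).
Positive crossings: 5
Step 2: Count negative crossings (-1).
Negative crossings: 2
Step 3: Writhe = (positive) - (negative)
w = 5 - 2 = 3
Step 4: |w| = 3, and w is positive

3


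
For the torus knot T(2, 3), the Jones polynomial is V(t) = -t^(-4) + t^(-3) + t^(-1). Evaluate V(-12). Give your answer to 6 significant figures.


Substituting t = -12 into V(t) = -t^(-4) + t^(-3) + t^(-1):
  (-)t^(-4) = -4.82253e-05
  (+)t^(-3) = -0.000578704
  (+)t^(-1) = -0.0833333
Sum = (-4.82253e-05) + (-0.000578704) + (-0.0833333)
= -0.08396026235
Rounded to 6 significant figures: -0.0839603

-0.0839603


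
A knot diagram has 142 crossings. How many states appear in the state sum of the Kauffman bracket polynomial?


Each crossing contributes 2 choices (A-smoothing or B-smoothing).
Total states = 2^142 = 5575186299632655785383929568162090376495104

5575186299632655785383929568162090376495104


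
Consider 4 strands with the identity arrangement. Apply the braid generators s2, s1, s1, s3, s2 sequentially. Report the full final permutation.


Starting with identity [1, 2, 3, 4].
Apply generators in sequence:
  After s2: [1, 3, 2, 4]
  After s1: [3, 1, 2, 4]
  After s1: [1, 3, 2, 4]
  After s3: [1, 3, 4, 2]
  After s2: [1, 4, 3, 2]
Final permutation: [1, 4, 3, 2]

[1, 4, 3, 2]


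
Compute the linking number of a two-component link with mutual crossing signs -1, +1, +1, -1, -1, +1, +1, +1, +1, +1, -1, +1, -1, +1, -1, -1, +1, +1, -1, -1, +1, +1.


Step 1: Count positive crossings: 13
Step 2: Count negative crossings: 9
Step 3: Sum of signs = 13 - 9 = 4
Step 4: Linking number = sum/2 = 4/2 = 2

2


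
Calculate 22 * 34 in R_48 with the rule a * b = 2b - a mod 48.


22 * 34 = 2*34 - 22 mod 48
= 68 - 22 mod 48
= 46 mod 48 = 46

46


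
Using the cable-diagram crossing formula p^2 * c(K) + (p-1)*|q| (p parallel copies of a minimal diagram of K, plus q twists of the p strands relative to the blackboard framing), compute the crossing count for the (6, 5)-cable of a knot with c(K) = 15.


Step 1: Each of the c(K) crossings of the companion diagram becomes p*p = p^2 crossings among the p parallel strands, and each of the |q| twists s_1 s_2 ... s_(p-1) adds (p-1) crossings.
  Crossings = p^2 * c(K) + (p-1)*|q|
Step 2: = 6^2 * 15 + (6-1)*5
Step 3: = 36*15 + 5*5
Step 4: = 540 + 25 = 565

565


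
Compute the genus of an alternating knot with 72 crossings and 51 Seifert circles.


For alternating knots, g = (c - s + 1)/2.
= (72 - 51 + 1)/2
= 22/2 = 11

11


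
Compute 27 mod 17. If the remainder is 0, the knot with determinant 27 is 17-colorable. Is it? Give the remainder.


Step 1: A knot is p-colorable if and only if p divides its determinant.
Step 2: Compute 27 mod 17.
27 = 1 * 17 + 10
Step 3: 27 mod 17 = 10
Step 4: The knot is 17-colorable: no

10


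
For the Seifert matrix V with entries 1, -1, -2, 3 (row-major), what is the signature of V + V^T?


Step 1: V + V^T = [[2, -3], [-3, 6]]
Step 2: trace = 8, det = 3
Step 3: Discriminant = 8^2 - 4*3 = 52
Step 4: Eigenvalues: 7.60555, 0.394449
Step 5: Signature = (# positive eigenvalues) - (# negative eigenvalues) = 2

2


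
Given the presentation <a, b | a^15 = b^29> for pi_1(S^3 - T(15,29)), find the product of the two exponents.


The relation is a^15 = b^29.
Product of exponents = 15 * 29
= 435

435


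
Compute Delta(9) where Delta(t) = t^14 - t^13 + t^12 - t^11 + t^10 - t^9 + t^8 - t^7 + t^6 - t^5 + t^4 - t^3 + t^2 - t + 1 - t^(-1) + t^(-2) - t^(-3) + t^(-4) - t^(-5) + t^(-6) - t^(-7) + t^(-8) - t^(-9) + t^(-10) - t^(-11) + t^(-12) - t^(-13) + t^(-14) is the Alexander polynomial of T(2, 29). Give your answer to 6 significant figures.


Substituting t = 9 into Delta(t) = t^14 - t^13 + t^12 - t^11 + t^10 - t^9 + t^8 - t^7 + t^6 - t^5 + t^4 - t^3 + t^2 - t + 1 - t^(-1) + t^(-2) - t^(-3) + t^(-4) - t^(-5) + t^(-6) - t^(-7) + t^(-8) - t^(-9) + t^(-10) - t^(-11) + t^(-12) - t^(-13) + t^(-14):
Term values: (22876792454961) + (-2541865828329) + (282429536481) + (-31381059609) + (3486784401) + (-387420489) + (43046721) + (-4782969) + (531441) + (-59049) + (6561) + (-729) + (81) + (-9) + (1) + (-0.111111) + (0.0123457) + (-0.00137174) + (0.000152416) + (-1.69351e-05) + (1.88168e-06) + (-2.09075e-07) + (2.32306e-08) + (-2.58117e-09) + (2.86797e-10) + (-3.18664e-11) + (3.54071e-12) + (-3.93412e-13) + (4.37124e-14)
Sum = 2.058911321e+13
Rounded to 6 significant figures: 2.05891e+13

2.05891e+13


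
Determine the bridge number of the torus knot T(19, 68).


The bridge number of T(p,q) is min(p,q).
min(19, 68) = 19

19


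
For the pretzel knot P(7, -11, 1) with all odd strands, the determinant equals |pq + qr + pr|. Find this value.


Step 1: Compute pq + qr + pr.
pq = 7*(-11) = -77
qr = (-11)*1 = -11
pr = 7*1 = 7
pq + qr + pr = -77 + (-11) + 7 = -81
Step 2: Take absolute value.
det(P(7,-11,1)) = |-81| = 81

81


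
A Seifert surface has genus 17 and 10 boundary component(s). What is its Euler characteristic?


chi = 2 - 2g - b
= 2 - 2*17 - 10
= 2 - 34 - 10 = -42

-42


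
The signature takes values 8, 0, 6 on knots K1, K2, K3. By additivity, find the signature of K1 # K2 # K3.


The signature is additive under connected sum.
signature(K1 # K2 # K3) = (8) + (0) + (6)
= 14

14


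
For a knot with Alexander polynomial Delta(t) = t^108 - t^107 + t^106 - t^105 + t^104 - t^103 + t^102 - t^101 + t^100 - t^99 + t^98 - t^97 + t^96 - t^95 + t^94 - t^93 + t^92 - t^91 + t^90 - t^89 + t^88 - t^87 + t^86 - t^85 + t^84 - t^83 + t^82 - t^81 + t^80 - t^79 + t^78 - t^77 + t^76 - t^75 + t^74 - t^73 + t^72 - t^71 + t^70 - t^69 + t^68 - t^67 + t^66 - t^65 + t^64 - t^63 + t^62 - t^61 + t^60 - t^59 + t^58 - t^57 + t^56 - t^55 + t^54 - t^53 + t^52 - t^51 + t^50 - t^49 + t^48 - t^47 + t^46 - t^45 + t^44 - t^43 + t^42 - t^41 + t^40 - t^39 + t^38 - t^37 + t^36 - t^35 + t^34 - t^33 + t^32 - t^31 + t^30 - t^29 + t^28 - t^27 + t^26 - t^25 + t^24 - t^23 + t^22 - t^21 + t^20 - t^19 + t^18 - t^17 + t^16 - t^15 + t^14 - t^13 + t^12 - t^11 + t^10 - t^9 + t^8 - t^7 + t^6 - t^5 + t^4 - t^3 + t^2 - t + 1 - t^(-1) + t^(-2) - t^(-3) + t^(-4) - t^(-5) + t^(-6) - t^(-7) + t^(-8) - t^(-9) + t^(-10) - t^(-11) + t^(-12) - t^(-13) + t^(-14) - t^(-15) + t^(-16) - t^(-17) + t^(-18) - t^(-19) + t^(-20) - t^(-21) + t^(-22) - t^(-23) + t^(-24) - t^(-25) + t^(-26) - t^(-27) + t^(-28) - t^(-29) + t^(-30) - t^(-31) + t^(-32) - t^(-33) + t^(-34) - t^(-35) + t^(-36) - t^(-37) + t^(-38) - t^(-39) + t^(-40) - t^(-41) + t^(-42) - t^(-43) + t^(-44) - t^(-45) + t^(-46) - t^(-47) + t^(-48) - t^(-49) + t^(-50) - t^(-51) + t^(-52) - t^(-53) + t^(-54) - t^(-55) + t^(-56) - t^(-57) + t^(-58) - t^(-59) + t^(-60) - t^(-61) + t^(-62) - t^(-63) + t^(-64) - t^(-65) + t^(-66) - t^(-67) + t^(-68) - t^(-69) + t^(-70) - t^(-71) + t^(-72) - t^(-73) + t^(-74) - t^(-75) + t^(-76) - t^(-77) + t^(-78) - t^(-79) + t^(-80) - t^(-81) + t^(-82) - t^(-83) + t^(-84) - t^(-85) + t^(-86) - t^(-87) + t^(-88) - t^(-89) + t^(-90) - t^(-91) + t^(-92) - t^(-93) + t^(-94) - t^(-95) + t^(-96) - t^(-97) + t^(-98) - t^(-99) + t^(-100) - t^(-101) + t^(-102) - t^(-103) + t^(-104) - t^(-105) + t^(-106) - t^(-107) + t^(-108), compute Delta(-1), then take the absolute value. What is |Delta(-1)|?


Step 1: The polynomial has 217 terms with alternating signs, exponents from 108 down to -108.
Step 2: Substitute t = -1. The i-th term has coefficient (-1)^i and exponent (m-i),
  so its value is (-1)^i * (-1)^(m-i) = (-1)^m = 1 for every i.
Step 3: All 217 terms equal 1, so Delta(-1) = 217 * (1) = 217
Step 4: |Delta(-1)| = 217

217


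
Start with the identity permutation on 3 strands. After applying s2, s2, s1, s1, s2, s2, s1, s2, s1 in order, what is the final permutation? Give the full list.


Starting with identity [1, 2, 3].
Apply generators in sequence:
  After s2: [1, 3, 2]
  After s2: [1, 2, 3]
  After s1: [2, 1, 3]
  After s1: [1, 2, 3]
  After s2: [1, 3, 2]
  After s2: [1, 2, 3]
  After s1: [2, 1, 3]
  After s2: [2, 3, 1]
  After s1: [3, 2, 1]
Final permutation: [3, 2, 1]

[3, 2, 1]


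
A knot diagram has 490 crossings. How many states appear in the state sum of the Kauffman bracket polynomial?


Each crossing contributes 2 choices (A-smoothing or B-smoothing).
Total states = 2^490 = 3196670515523576044934755563308202297086564498088930458479776726656380660551439995003193449537015778467662777468320381844938727095591204153641140224

3196670515523576044934755563308202297086564498088930458479776726656380660551439995003193449537015778467662777468320381844938727095591204153641140224


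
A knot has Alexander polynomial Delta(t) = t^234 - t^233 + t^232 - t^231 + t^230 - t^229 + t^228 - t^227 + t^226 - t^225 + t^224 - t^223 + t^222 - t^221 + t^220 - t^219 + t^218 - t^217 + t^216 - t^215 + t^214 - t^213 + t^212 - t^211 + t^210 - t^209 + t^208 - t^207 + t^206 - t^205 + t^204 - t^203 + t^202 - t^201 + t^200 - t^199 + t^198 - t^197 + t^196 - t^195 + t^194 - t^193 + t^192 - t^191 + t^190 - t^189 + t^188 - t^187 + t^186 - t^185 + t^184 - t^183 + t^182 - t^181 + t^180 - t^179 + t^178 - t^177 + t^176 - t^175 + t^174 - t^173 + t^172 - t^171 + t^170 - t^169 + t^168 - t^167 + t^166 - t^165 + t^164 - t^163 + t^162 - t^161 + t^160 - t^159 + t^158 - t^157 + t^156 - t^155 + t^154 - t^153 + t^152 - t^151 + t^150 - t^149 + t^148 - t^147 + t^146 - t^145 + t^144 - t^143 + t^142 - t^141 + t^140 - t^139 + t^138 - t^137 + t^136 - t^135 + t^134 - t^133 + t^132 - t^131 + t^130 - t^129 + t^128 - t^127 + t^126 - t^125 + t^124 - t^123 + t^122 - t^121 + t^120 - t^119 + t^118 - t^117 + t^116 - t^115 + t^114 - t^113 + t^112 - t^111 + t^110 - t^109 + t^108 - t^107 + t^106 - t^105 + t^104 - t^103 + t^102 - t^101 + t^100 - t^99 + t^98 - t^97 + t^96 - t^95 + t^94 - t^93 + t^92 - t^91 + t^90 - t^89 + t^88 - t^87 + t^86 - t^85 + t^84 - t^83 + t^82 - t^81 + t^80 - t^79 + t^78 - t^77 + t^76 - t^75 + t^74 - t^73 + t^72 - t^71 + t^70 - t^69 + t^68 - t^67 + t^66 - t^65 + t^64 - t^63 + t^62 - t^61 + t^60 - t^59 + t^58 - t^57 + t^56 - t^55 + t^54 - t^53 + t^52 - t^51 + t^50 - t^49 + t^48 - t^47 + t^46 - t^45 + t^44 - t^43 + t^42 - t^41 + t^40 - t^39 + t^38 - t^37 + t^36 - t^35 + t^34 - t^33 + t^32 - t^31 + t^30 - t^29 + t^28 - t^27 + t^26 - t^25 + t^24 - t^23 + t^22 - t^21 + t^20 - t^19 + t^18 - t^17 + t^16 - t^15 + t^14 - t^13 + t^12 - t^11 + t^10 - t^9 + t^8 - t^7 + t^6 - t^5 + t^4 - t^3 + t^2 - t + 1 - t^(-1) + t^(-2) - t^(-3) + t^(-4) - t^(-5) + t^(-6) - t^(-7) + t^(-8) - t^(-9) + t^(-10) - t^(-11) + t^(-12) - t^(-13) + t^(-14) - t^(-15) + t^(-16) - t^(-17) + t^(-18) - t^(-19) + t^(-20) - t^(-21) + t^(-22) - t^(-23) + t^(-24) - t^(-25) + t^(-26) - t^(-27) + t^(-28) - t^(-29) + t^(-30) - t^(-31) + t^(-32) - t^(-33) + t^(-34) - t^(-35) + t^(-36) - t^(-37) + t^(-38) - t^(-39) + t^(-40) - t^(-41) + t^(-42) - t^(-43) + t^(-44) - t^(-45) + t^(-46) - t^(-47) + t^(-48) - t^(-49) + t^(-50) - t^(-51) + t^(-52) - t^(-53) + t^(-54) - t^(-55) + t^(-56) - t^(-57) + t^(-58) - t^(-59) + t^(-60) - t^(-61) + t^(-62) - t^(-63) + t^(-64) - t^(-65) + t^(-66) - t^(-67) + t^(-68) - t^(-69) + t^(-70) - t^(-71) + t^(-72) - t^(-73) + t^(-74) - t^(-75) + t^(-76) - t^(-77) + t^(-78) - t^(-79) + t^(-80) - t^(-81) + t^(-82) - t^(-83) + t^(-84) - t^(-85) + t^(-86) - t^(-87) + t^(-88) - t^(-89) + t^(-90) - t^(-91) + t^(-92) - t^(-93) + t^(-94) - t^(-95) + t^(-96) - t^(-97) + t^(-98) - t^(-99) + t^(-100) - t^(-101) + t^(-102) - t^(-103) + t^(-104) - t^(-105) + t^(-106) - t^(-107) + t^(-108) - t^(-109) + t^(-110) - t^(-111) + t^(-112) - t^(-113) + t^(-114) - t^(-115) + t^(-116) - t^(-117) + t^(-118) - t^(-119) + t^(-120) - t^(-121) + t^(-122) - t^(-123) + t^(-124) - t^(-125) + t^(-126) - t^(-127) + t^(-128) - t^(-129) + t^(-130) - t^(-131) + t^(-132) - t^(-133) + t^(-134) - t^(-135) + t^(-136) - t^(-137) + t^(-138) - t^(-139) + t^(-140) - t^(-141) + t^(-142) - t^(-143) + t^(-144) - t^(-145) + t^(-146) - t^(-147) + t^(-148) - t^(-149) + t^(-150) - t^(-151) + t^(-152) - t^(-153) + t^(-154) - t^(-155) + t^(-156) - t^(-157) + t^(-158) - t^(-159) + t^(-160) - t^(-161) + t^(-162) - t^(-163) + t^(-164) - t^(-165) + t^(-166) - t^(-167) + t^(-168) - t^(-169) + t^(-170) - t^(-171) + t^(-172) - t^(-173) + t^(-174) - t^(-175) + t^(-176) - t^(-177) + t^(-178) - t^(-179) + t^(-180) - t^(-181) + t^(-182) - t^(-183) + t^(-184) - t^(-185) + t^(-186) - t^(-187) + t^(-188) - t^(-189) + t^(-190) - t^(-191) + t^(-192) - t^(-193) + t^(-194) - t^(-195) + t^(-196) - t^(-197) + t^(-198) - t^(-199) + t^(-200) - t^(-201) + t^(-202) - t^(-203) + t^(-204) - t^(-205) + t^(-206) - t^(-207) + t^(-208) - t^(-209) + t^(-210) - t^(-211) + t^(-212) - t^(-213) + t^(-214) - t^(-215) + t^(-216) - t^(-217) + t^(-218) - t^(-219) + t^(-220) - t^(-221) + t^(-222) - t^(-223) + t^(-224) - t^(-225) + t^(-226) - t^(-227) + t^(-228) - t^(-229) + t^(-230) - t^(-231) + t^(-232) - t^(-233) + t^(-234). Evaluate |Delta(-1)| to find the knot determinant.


Step 1: The polynomial has 469 terms with alternating signs, exponents from 234 down to -234.
Step 2: Substitute t = -1. The i-th term has coefficient (-1)^i and exponent (m-i),
  so its value is (-1)^i * (-1)^(m-i) = (-1)^m = 1 for every i.
Step 3: All 469 terms equal 1, so Delta(-1) = 469 * (1) = 469
Step 4: |Delta(-1)| = 469

469


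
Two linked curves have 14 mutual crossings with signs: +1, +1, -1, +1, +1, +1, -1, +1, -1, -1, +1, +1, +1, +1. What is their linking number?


Step 1: Count positive crossings: 10
Step 2: Count negative crossings: 4
Step 3: Sum of signs = 10 - 4 = 6
Step 4: Linking number = sum/2 = 6/2 = 3

3


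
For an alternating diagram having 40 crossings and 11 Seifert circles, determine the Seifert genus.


For alternating knots, g = (c - s + 1)/2.
= (40 - 11 + 1)/2
= 30/2 = 15

15


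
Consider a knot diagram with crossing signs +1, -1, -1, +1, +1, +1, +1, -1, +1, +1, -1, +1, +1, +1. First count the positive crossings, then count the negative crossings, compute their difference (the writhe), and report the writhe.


Step 1: Count positive crossings (+1).
Positive crossings: 10
Step 2: Count negative crossings (-1).
Negative crossings: 4
Step 3: Writhe = (positive) - (negative)
w = 10 - 4 = 6
Step 4: |w| = 6, and w is positive

6


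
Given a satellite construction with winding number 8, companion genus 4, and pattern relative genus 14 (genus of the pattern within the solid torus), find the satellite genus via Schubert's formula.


Schubert: g(satellite) = g_rel(pattern) + |winding| * g(companion),
where g_rel(pattern) is the genus of the pattern relative to the solid torus.
= 14 + 8 * 4
= 14 + 32 = 46

46


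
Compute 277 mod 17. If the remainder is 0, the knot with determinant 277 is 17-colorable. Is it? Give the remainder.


Step 1: A knot is p-colorable if and only if p divides its determinant.
Step 2: Compute 277 mod 17.
277 = 16 * 17 + 5
Step 3: 277 mod 17 = 5
Step 4: The knot is 17-colorable: no

5


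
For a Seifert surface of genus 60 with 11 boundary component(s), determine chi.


chi = 2 - 2g - b
= 2 - 2*60 - 11
= 2 - 120 - 11 = -129

-129


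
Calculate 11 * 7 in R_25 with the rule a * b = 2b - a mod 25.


11 * 7 = 2*7 - 11 mod 25
= 14 - 11 mod 25
= 3 mod 25 = 3

3


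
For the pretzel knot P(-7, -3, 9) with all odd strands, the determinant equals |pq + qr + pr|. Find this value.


Step 1: Compute pq + qr + pr.
pq = (-7)*(-3) = 21
qr = (-3)*9 = -27
pr = (-7)*9 = -63
pq + qr + pr = 21 + (-27) + (-63) = -69
Step 2: Take absolute value.
det(P(-7,-3,9)) = |-69| = 69

69


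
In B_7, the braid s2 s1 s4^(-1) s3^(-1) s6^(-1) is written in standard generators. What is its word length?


The word length counts the number of generators (including inverses).
Listing each generator: s2, s1, s4^(-1), s3^(-1), s6^(-1)
There are 5 generators in this braid word.

5


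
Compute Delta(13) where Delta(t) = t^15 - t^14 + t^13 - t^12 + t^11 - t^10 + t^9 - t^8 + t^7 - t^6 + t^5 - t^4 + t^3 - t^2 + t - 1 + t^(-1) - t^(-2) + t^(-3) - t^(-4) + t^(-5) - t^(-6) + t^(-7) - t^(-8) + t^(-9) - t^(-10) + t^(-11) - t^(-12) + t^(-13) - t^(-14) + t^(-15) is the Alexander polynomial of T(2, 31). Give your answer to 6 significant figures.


Substituting t = 13 into Delta(t) = t^15 - t^14 + t^13 - t^12 + t^11 - t^10 + t^9 - t^8 + t^7 - t^6 + t^5 - t^4 + t^3 - t^2 + t - 1 + t^(-1) - t^(-2) + t^(-3) - t^(-4) + t^(-5) - t^(-6) + t^(-7) - t^(-8) + t^(-9) - t^(-10) + t^(-11) - t^(-12) + t^(-13) - t^(-14) + t^(-15):
Term values: (51185893014090760) + (-3937376385699289) + (302875106592253) + (-23298085122481) + (1792160394037) + (-137858491849) + (10604499373) + (-815730721) + (62748517) + (-4826809) + (371293) + (-28561) + (2197) + (-169) + (13) + (-1) + (0.0769231) + (-0.00591716) + (0.000455166) + (-3.50128e-05) + (2.69329e-06) + (-2.07176e-07) + (1.59366e-08) + (-1.22589e-09) + (9.42996e-11) + (-7.25382e-12) + (5.57986e-13) + (-4.2922e-14) + (3.30169e-15) + (-2.53976e-16) + (1.95366e-17)
Sum = 4.75297578e+16
Rounded to 6 significant figures: 4.75298e+16

4.75298e+16


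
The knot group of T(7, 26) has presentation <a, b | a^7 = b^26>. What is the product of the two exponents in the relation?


The relation is a^7 = b^26.
Product of exponents = 7 * 26
= 182

182


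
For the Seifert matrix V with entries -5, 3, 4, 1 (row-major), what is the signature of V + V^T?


Step 1: V + V^T = [[-10, 7], [7, 2]]
Step 2: trace = -8, det = -69
Step 3: Discriminant = (-8)^2 - 4*(-69) = 340
Step 4: Eigenvalues: 5.21954, -13.2195
Step 5: Signature = (# positive eigenvalues) - (# negative eigenvalues) = 0

0


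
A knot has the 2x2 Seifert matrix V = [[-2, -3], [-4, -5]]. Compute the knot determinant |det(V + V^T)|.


Step 1: Form V + V^T where V = [[-2, -3], [-4, -5]]
  V^T = [[-2, -4], [-3, -5]]
  V + V^T = [[-4, -7], [-7, -10]]
Step 2: det(V + V^T) = (-4)*(-10) - (-7)*(-7)
  = 40 - 49 = -9
Step 3: Knot determinant = |det(V + V^T)| = |-9| = 9

9


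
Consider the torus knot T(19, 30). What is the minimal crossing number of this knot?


For a torus knot T(p, q) with gcd(p,q)=1,
the crossing number is min(p*(q-1), q*(p-1)).
p*(q-1) = 19*29 = 551
q*(p-1) = 30*18 = 540
min(551, 540) = 540

540


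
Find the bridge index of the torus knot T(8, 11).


The bridge number of T(p,q) is min(p,q).
min(8, 11) = 8

8


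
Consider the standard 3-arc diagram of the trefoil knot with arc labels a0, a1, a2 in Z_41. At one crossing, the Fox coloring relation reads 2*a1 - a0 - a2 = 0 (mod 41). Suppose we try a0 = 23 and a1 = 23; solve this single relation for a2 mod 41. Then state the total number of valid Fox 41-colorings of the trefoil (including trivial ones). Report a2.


Step 1: Apply the given crossing relation 2*a1 - a0 - a2 = 0 (mod 41).
  a2 = 2*a1 - a0 mod 41
  a2 = 2*23 - 23 mod 41
  a2 = 46 - 23 mod 41
  a2 = 23 mod 41 = 23
Step 2: The trefoil has determinant 3.
  Number of Fox p-colorings (p prime) is p^2 if p = 3, else p.
  Since 41 does not divide 3, only trivial (constant) colorings exist.
  (Here a0 = a1 = a2 = 23, the constant coloring, which is valid.)
  Total colorings = 41
Step 3: a2 = 23, total Fox 41-colorings = 41

23


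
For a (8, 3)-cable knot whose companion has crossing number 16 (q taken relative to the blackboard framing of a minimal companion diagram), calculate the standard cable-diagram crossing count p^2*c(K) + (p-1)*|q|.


Step 1: Each of the c(K) crossings of the companion diagram becomes p*p = p^2 crossings among the p parallel strands, and each of the |q| twists s_1 s_2 ... s_(p-1) adds (p-1) crossings.
  Crossings = p^2 * c(K) + (p-1)*|q|
Step 2: = 8^2 * 16 + (8-1)*3
Step 3: = 64*16 + 7*3
Step 4: = 1024 + 21 = 1045

1045


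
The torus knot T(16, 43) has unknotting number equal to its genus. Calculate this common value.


For a torus knot T(p,q), both the unknotting number and genus equal (p-1)(q-1)/2.
= (16-1)(43-1)/2
= 15*42/2
= 630/2 = 315

315


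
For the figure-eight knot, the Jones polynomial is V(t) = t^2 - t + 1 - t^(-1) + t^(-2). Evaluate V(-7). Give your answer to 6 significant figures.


Substituting t = -7 into V(t) = t^2 - t + 1 - t^(-1) + t^(-2):
  (+)t^(2) = 49
  (-)t^(1) = 7
  (+)t^(0) = 1
  (-)t^(-1) = 0.142857
  (+)t^(-2) = 0.0204082
Sum = (49) + (7) + (1) + (0.142857) + (0.0204082)
= 57.16326531
Rounded to 6 significant figures: 57.1633

57.1633


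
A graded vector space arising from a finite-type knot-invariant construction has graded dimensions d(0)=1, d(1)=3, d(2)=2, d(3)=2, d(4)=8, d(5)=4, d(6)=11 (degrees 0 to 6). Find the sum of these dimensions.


Total dimension = d(0) + d(1) + ... + d(6)
= 1 + 3 + 2 + 2 + 8 + 4 + 11
= 31

31


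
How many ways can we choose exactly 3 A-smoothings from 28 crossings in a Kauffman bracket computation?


We choose which 3 of 28 crossings get A-smoothings.
C(28, 3) = 28! / (3! * 25!)
= 3276

3276


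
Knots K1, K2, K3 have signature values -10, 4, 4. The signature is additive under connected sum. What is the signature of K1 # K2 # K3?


The signature is additive under connected sum.
signature(K1 # K2 # K3) = (-10) + (4) + (4)
= -2

-2


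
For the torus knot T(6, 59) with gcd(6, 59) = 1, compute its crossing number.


For a torus knot T(p, q) with gcd(p,q)=1,
the crossing number is min(p*(q-1), q*(p-1)).
p*(q-1) = 6*58 = 348
q*(p-1) = 59*5 = 295
min(348, 295) = 295

295


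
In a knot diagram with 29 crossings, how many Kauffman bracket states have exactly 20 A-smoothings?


We choose which 20 of 29 crossings get A-smoothings.
C(29, 20) = 29! / (20! * 9!)
= 10015005

10015005


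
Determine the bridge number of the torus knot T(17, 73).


The bridge number of T(p,q) is min(p,q).
min(17, 73) = 17

17


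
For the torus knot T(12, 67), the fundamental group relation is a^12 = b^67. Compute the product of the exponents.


The relation is a^12 = b^67.
Product of exponents = 12 * 67
= 804

804


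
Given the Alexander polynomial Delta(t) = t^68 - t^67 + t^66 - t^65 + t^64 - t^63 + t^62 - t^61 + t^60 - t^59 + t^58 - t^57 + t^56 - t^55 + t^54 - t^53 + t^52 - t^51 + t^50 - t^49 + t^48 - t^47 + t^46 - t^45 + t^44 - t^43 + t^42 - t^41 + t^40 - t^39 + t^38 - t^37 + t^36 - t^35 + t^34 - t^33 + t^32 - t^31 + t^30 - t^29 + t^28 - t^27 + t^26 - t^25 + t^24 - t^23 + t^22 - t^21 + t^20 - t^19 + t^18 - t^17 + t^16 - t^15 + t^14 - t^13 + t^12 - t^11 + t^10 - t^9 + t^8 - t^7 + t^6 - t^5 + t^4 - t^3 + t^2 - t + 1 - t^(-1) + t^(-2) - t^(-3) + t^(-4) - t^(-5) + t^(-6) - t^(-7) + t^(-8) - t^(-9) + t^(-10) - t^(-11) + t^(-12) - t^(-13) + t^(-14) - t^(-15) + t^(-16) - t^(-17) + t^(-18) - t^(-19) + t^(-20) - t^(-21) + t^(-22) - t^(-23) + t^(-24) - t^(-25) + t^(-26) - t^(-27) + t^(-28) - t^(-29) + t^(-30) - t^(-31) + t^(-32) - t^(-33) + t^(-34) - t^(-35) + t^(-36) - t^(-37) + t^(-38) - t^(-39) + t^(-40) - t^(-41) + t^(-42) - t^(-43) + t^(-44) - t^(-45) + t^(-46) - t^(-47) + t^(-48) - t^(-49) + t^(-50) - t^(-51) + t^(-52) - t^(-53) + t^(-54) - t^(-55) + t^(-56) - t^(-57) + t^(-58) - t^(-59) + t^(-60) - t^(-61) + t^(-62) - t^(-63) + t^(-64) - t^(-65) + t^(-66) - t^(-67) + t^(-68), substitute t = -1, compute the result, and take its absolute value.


Step 1: The polynomial has 137 terms with alternating signs, exponents from 68 down to -68.
Step 2: Substitute t = -1. The i-th term has coefficient (-1)^i and exponent (m-i),
  so its value is (-1)^i * (-1)^(m-i) = (-1)^m = 1 for every i.
Step 3: All 137 terms equal 1, so Delta(-1) = 137 * (1) = 137
Step 4: |Delta(-1)| = 137

137


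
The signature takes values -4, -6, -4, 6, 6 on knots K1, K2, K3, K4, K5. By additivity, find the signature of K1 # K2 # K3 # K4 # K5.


The signature is additive under connected sum.
signature(K1 # K2 # K3 # K4 # K5) = (-4) + (-6) + (-4) + (6) + (6)
= -2

-2


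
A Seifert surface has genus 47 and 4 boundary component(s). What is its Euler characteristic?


chi = 2 - 2g - b
= 2 - 2*47 - 4
= 2 - 94 - 4 = -96

-96


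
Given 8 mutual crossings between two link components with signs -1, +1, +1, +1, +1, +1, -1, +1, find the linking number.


Step 1: Count positive crossings: 6
Step 2: Count negative crossings: 2
Step 3: Sum of signs = 6 - 2 = 4
Step 4: Linking number = sum/2 = 4/2 = 2

2


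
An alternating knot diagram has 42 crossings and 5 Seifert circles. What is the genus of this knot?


For alternating knots, g = (c - s + 1)/2.
= (42 - 5 + 1)/2
= 38/2 = 19

19


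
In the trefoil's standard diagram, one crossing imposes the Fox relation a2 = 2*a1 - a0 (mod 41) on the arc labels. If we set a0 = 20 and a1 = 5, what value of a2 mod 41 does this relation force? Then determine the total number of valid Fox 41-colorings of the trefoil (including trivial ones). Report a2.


Step 1: Apply the given crossing relation 2*a1 - a0 - a2 = 0 (mod 41).
  a2 = 2*a1 - a0 mod 41
  a2 = 2*5 - 20 mod 41
  a2 = 10 - 20 mod 41
  a2 = -10 mod 41 = 31
Step 2: The trefoil has determinant 3.
  Number of Fox p-colorings (p prime) is p^2 if p = 3, else p.
  Since 41 does not divide 3, only trivial (constant) colorings exist.
  (So the trial a0 = 20, a1 = 5 with a0 != a1 does NOT extend to a valid coloring of the whole trefoil: the other two crossing relations require 3*(a1 - a0) = 0 (mod 41), which fails.)
  Total colorings = 41
Step 3: a2 = 31, total Fox 41-colorings = 41

31


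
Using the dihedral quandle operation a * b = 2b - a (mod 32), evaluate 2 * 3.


2 * 3 = 2*3 - 2 mod 32
= 6 - 2 mod 32
= 4 mod 32 = 4

4


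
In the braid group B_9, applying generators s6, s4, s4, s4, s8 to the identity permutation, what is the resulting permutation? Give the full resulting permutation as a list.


Starting with identity [1, 2, 3, 4, 5, 6, 7, 8, 9].
Apply generators in sequence:
  After s6: [1, 2, 3, 4, 5, 7, 6, 8, 9]
  After s4: [1, 2, 3, 5, 4, 7, 6, 8, 9]
  After s4: [1, 2, 3, 4, 5, 7, 6, 8, 9]
  After s4: [1, 2, 3, 5, 4, 7, 6, 8, 9]
  After s8: [1, 2, 3, 5, 4, 7, 6, 9, 8]
Final permutation: [1, 2, 3, 5, 4, 7, 6, 9, 8]

[1, 2, 3, 5, 4, 7, 6, 9, 8]


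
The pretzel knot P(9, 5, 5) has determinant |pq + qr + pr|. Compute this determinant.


Step 1: Compute pq + qr + pr.
pq = 9*5 = 45
qr = 5*5 = 25
pr = 9*5 = 45
pq + qr + pr = 45 + 25 + 45 = 115
Step 2: Take absolute value.
det(P(9,5,5)) = |115| = 115

115


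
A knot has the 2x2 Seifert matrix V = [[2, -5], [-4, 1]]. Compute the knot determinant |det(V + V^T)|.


Step 1: Form V + V^T where V = [[2, -5], [-4, 1]]
  V^T = [[2, -4], [-5, 1]]
  V + V^T = [[4, -9], [-9, 2]]
Step 2: det(V + V^T) = 4*2 - (-9)*(-9)
  = 8 - 81 = -73
Step 3: Knot determinant = |det(V + V^T)| = |-73| = 73

73


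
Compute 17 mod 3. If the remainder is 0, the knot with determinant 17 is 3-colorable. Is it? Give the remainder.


Step 1: A knot is p-colorable if and only if p divides its determinant.
Step 2: Compute 17 mod 3.
17 = 5 * 3 + 2
Step 3: 17 mod 3 = 2
Step 4: The knot is 3-colorable: no

2


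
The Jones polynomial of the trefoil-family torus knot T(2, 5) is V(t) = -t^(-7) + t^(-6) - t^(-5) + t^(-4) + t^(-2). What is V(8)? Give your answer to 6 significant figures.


Substituting t = 8 into V(t) = -t^(-7) + t^(-6) - t^(-5) + t^(-4) + t^(-2):
  (-)t^(-7) = -4.76837e-07
  (+)t^(-6) = 3.8147e-06
  (-)t^(-5) = -3.05176e-05
  (+)t^(-4) = 0.000244141
  (+)t^(-2) = 0.015625
Sum = (-4.76837e-07) + (3.8147e-06) + (-3.05176e-05) + (0.000244141) + (0.015625)
= 0.01584196091
Rounded to 6 significant figures: 0.015842

0.015842


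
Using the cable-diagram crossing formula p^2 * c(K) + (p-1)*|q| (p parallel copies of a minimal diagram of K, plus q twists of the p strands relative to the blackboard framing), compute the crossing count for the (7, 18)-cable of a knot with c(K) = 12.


Step 1: Each of the c(K) crossings of the companion diagram becomes p*p = p^2 crossings among the p parallel strands, and each of the |q| twists s_1 s_2 ... s_(p-1) adds (p-1) crossings.
  Crossings = p^2 * c(K) + (p-1)*|q|
Step 2: = 7^2 * 12 + (7-1)*18
Step 3: = 49*12 + 6*18
Step 4: = 588 + 108 = 696

696


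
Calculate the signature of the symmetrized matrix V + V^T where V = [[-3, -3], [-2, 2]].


Step 1: V + V^T = [[-6, -5], [-5, 4]]
Step 2: trace = -2, det = -49
Step 3: Discriminant = (-2)^2 - 4*(-49) = 200
Step 4: Eigenvalues: 6.07107, -8.07107
Step 5: Signature = (# positive eigenvalues) - (# negative eigenvalues) = 0

0


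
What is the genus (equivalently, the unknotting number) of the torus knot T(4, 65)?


For a torus knot T(p,q), both the unknotting number and genus equal (p-1)(q-1)/2.
= (4-1)(65-1)/2
= 3*64/2
= 192/2 = 96

96
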